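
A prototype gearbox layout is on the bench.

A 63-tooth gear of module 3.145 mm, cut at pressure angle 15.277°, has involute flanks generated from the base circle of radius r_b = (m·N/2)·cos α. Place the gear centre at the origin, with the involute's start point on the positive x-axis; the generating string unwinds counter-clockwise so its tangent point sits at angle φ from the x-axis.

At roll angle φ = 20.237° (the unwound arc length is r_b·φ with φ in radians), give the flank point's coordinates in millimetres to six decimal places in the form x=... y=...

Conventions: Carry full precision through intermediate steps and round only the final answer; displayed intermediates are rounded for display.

x=101.343215 y=1.386209

single-mesh involute tooth geometry (63T wheel at module 3.145)
pitch radius r_p = m·N/2 = 3.145·63/2 = 99.067500
base radius r_b = r_p·cos α = 99.067500·cos 15.277° = 95.566778
roll angle φ = 20.237° = 0.35320228 rad
x = r_b·(cos φ + φ·sin φ) = 101.343215
y = r_b·(sin φ − φ·cos φ) = 1.386209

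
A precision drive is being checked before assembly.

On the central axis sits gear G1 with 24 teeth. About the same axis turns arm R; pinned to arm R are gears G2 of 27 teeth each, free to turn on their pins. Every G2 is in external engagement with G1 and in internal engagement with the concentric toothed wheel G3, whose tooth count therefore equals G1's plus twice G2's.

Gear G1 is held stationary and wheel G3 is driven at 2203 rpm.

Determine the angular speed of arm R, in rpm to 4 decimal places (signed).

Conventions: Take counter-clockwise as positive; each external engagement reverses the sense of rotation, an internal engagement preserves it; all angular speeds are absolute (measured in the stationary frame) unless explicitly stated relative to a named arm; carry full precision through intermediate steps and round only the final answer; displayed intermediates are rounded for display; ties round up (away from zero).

+1684.6471 rpm

recognized (axles ride arm R): planetary set, 24/27/78 teeth
normalise by the input: solve with ω_ring = 1, then scale by 2203 rpm
ring teeth: 24 + 2·27 = 78
24(ω_sun−ω_arm) = −78(ω_ring−ω_arm),  ω_sun = 0, ω_ring = 1
24(0−ω_arm) = −78(1−ω_arm)  ⇒  102·ω_arm = 78  ⇒  ω_arm = 13/17
scale: ω_arm = 13/17 × 2203 rpm = +1684.6471 rpm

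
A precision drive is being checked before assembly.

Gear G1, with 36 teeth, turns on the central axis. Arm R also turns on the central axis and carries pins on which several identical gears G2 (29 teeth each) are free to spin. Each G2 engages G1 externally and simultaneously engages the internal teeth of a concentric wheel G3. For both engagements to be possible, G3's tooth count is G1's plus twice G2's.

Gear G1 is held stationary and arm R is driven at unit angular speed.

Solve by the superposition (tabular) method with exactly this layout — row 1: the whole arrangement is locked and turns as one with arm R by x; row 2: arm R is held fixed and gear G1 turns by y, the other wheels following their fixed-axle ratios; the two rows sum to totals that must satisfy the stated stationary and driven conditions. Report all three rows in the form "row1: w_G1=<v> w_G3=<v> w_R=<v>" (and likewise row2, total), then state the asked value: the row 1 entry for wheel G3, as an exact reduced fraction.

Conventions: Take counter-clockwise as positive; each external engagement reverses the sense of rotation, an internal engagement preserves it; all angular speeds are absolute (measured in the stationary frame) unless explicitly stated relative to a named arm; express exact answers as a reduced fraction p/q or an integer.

row1: w_G1=1 w_G3=1 w_R=1
row2: w_G1=-1 w_G3=18/47 w_R=0
total: w_G1=0 w_G3=65/47 w_R=1
asked value: 1

planetary set (36T centre, 29T on arm, 94T internal) — Willis relation
superposition row 1 [locked train]: every member turns x
superposition row 2 [arm held]: sun y, ring −(36/94)·y, arm 0
boundary: total ω_sun = x + y = 0 and total ω_arm = x = 1  ⇒  y = -1, x = 1
row 2 ring = −(36/94)·(-1) = 18/47
totals (row 1 + row 2): sun 1 + (-1) = 0, ring 1 + 18/47 = 65/47, arm 1 + 0 = 1
asked cell (row1, ring) = 1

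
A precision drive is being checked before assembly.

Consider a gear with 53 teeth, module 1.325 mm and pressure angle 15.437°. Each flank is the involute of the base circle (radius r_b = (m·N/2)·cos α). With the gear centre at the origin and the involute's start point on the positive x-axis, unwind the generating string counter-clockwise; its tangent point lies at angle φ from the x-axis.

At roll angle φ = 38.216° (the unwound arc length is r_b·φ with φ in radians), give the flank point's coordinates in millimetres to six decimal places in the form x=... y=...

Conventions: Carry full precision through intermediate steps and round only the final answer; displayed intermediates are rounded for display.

x=40.557586 y=3.201146

class = single-mesh tooth geometry [base-circle involute, m = 1.325, 53T]
pitch radius r_p = m·N/2 = 1.325·53/2 = 35.112500
base radius r_b = r_p·cos α = 35.112500·cos 15.437° = 33.845771
roll angle φ = 38.216° = 0.66699503 rad
x = r_b·(cos φ + φ·sin φ) = 40.557586
y = r_b·(sin φ − φ·cos φ) = 3.201146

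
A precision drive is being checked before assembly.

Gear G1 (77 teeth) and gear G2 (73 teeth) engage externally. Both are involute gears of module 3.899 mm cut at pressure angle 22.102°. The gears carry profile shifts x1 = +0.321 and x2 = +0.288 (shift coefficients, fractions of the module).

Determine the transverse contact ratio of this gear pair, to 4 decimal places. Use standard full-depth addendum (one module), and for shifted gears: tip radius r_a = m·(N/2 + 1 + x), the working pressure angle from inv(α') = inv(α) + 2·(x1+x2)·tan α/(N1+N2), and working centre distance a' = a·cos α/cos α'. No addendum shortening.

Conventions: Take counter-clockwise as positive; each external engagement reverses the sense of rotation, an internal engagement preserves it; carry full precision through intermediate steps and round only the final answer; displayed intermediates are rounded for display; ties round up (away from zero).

1.6479

recognized (one external pair, fixed centres): single-mesh tooth geometry, m = 3.899, N1 = 77, N2 = 73
base radii: r_b1 = 139.080631, r_b2 = 131.855663
tip radii: r_a1 = 155.262079, r_a2 = 147.335412
inv(α') = inv(22.102°) + 2·(+0.321+0.288)·tan α/(77+73) = 0.02364340  ⇒  α' = 23.18728°
a' = a·cos α / cos α' = 292.4250·cos 22.102°/cos 23.18728° = 294.744976
action lengths: √(r_a1²−r_b1²) = 69.013703, √(r_a2²−r_b2²) = 65.740457
base pitch p_b = π·m·cos α = 11.348953
CR = (69.013703 + 65.740457 − 294.744976·sin 23.18728°)/11.348953 = 1.647897
contact ratio ≈ 1.6479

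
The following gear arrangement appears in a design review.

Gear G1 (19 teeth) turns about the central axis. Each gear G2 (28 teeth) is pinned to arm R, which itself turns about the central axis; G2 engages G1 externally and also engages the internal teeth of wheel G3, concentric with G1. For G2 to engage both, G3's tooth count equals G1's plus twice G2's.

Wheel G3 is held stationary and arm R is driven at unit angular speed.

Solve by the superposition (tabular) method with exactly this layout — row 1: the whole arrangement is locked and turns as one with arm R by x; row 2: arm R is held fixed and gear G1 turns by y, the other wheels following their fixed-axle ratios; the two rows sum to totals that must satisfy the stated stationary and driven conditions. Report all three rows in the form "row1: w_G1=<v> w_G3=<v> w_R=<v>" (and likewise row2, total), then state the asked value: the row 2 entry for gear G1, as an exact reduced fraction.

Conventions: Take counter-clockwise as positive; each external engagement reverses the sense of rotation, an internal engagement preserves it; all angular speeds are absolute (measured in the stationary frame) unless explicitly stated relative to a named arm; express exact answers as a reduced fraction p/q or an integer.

recognized (axles ride arm R): planetary set, 19/28/75 teeth
superposition row 1 [locked train]: every member turns x
row 2 — arm fixed, fixed-axis ratios: sun y, ring −(19/75)·y, arm 0
boundary: total ω_ring = x − (19/75)·y = 0 and total ω_arm = x = 1  ⇒  y = 75/19, x = 1
row 2 ring = −(19/75)·75/19 = -1
totals (row 1 + row 2): sun 1 + 75/19 = 94/19, ring 1 + (-1) = 0, arm 1 + 0 = 1
asked cell (row2, sun) = 75/19

row1: w_G1=1 w_G3=1 w_R=1
row2: w_G1=75/19 w_G3=-1 w_R=0
total: w_G1=94/19 w_G3=0 w_R=1
asked value: 75/19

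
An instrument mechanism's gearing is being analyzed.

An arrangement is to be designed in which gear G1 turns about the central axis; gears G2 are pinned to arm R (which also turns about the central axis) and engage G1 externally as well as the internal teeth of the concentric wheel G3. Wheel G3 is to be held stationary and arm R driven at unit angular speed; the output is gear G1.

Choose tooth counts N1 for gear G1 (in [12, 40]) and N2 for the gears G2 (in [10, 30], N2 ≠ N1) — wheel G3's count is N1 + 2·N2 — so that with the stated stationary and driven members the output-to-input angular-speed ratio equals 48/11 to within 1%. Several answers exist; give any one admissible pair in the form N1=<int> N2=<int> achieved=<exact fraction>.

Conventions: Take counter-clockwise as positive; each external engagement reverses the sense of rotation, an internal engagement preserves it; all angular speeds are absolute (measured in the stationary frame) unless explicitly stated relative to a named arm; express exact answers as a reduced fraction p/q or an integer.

design class (target 48/11): planetary set
Willis with ω_ring = 0: ω_sun/ω_arm = (N1+N3)/N1; set equal to 48/11  ⇒  N3/N1 = 48/11 − 1 = 37/11
N3 = N1 + 2·N2  ⇒  N2/N1 = (N3/N1 − 1)/2 = (37/11 − 1)/2 = 13/11
smallest multiple with N1 ≥ 12 and N2 ≥ 10: k = 2  ⇒  N1 = 2·11 = 22, N2 = 2·13 = 26 (N1 ≤ 40, N2 ≤ 30, N2 ≠ N1 ✓), N3 = 22 + 2·26 = 74
check: (N1+N3)/N1 with N1 = 22, N3 = 74 gives 48/11; |achieved − target| = 0 ≤ 12/275 ✓

N1=22 N2=26 achieved=48/11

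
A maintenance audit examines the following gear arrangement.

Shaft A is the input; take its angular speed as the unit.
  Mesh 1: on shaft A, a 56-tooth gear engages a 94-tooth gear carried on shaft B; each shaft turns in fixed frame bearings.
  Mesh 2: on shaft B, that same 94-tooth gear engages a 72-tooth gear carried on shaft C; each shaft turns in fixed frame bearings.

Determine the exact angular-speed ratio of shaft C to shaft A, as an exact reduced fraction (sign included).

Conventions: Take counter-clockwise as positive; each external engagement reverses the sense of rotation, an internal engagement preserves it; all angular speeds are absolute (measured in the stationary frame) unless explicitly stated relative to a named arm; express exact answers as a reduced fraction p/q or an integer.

class = fixed-axis compound train [2 meshes; 2 ratios multiply, 2 sense flips]
mesh 1 [56T→94T]: running ratio 28/47, sense −
mesh 2 [94T→72T]: running ratio 7/9, sense +
ω_out/ω_in = 7/9

7/9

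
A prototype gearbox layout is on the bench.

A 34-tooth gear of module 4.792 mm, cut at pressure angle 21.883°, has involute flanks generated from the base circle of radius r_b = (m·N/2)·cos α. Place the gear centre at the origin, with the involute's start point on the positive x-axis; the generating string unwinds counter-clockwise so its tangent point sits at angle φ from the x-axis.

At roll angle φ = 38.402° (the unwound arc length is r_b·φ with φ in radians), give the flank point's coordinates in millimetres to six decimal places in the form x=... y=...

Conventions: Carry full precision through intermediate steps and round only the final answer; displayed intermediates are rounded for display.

x=90.713800 y=7.251449

recognized (one wheel, involute flank): single-mesh tooth geometry, m = 4.792, N = 34
pitch radius r_p = m·N/2 = 4.792·34/2 = 81.464000
base radius r_b = r_p·cos α = 81.464000·cos 21.883° = 75.594265
roll angle φ = 38.402° = 0.67024134 rad
x = r_b·(cos φ + φ·sin φ) = 90.713800
y = r_b·(sin φ − φ·cos φ) = 7.251449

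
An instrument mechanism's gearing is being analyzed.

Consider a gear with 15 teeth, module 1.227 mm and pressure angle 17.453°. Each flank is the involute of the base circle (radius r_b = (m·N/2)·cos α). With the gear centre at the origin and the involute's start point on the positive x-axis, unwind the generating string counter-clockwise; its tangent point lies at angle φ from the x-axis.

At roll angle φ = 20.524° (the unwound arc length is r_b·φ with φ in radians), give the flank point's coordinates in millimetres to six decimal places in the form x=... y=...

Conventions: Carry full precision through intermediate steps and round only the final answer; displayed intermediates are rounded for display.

single-mesh involute tooth geometry (15T wheel at module 1.227)
pitch radius r_p = m·N/2 = 1.227·15/2 = 9.202500
base radius r_b = r_p·cos α = 9.202500·cos 17.453° = 8.778847
roll angle φ = 20.524° = 0.35821138 rad
x = r_b·(cos φ + φ·sin φ) = 9.324138
y = r_b·(sin φ − φ·cos φ) = 0.132786

x=9.324138 y=0.132786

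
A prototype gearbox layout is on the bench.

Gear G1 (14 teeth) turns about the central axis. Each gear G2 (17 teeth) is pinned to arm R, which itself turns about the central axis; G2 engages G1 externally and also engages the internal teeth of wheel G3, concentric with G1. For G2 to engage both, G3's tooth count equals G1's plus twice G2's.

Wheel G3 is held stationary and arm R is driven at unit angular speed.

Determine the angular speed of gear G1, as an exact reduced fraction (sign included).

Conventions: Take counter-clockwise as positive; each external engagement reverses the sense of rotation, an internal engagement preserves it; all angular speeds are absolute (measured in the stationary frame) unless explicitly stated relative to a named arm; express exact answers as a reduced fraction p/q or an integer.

31/7

planetary set (14T centre, 17T on arm, 48T internal) — Willis relation
ring teeth: 14 + 2·17 = 48
14(ω_sun−ω_arm) = −48(ω_ring−ω_arm),  ω_ring = 0, ω_arm = 1
ω_sun = 1 − (48/14)(0−1) = 31/7
exact speed ratio = 31/7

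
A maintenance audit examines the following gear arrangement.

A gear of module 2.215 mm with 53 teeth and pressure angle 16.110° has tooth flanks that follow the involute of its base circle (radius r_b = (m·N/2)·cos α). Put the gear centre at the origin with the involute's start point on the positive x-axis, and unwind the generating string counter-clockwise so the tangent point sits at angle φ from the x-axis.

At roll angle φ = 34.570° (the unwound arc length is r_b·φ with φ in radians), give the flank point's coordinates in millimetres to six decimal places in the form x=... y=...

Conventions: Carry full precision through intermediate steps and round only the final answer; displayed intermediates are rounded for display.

x=65.741684 y=3.980494

class = single-mesh tooth geometry [base-circle involute, m = 2.215, 53T]
pitch radius r_p = m·N/2 = 2.215·53/2 = 58.697500
base radius r_b = r_p·cos α = 58.697500·cos 16.110° = 56.392493
roll angle φ = 34.570° = 0.60336032 rad
x = r_b·(cos φ + φ·sin φ) = 65.741684
y = r_b·(sin φ − φ·cos φ) = 3.980494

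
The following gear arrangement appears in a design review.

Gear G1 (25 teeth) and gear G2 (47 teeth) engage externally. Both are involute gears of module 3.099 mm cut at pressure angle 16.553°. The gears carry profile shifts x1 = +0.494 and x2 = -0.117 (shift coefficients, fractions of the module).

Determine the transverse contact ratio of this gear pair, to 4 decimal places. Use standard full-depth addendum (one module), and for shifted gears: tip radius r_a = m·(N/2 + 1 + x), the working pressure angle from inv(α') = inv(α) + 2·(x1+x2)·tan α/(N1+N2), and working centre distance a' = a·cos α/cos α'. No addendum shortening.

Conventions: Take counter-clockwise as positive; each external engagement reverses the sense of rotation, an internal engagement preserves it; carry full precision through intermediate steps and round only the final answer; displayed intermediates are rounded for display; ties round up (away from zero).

1.6980

recognized (one external pair, fixed centres): single-mesh tooth geometry, m = 3.099, N1 = 25, N2 = 47
base radii: r_b1 = 37.132086, r_b2 = 69.808322
tip radii: r_a1 = 43.367406, r_a2 = 75.562917
inv(α') = inv(16.553°) + 2·(+0.494-0.117)·tan α/(25+47) = 0.01142816  ⇒  α' = 18.35485°
a' = a·cos α / cos α' = 111.5640·cos 16.553°/cos 18.35485° = 112.672691
action lengths: √(r_a1²−r_b1²) = 22.404019, √(r_a2²−r_b2²) = 28.923218
base pitch p_b = π·m·cos α = 9.332311
CR = (22.404019 + 28.923218 − 112.672691·sin 18.35485°)/9.332311 = 1.698023
contact ratio ≈ 1.6980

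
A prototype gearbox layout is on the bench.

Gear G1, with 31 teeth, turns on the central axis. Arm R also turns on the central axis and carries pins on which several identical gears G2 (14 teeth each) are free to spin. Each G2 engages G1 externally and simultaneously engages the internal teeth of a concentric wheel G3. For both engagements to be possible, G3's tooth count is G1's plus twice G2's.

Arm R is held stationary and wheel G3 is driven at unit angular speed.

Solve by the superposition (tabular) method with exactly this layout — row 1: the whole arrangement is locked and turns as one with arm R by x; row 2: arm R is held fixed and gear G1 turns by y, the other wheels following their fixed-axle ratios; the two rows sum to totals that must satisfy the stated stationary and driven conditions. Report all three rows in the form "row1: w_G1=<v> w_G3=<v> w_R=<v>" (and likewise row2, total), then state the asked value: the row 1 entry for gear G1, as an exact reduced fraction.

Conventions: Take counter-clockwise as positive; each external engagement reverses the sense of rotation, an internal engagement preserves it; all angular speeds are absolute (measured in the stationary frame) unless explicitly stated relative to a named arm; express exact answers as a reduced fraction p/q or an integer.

topology: planetary set — G1 31T / G2 14T / G3 59T, arm = carrier (Willis)
row 1 — lock + rotate with arm: ω_sun = ω_ring = ω_arm = x
superposition row 2 [arm held]: sun y, ring −(31/59)·y, arm 0
boundary: total ω_arm = x = 0 and total ω_ring = x − (31/59)·y = 1  ⇒  y = -59/31, x = 0
row 2 ring = −(31/59)·(-59/31) = 1
totals (row 1 + row 2): sun 0 + (-59/31) = -59/31, ring 0 + 1 = 1, arm 0 + 0 = 0
asked cell (row1, sun) = 0

row1: w_G1=0 w_G3=0 w_R=0
row2: w_G1=-59/31 w_G3=1 w_R=0
total: w_G1=-59/31 w_G3=1 w_R=0
asked value: 0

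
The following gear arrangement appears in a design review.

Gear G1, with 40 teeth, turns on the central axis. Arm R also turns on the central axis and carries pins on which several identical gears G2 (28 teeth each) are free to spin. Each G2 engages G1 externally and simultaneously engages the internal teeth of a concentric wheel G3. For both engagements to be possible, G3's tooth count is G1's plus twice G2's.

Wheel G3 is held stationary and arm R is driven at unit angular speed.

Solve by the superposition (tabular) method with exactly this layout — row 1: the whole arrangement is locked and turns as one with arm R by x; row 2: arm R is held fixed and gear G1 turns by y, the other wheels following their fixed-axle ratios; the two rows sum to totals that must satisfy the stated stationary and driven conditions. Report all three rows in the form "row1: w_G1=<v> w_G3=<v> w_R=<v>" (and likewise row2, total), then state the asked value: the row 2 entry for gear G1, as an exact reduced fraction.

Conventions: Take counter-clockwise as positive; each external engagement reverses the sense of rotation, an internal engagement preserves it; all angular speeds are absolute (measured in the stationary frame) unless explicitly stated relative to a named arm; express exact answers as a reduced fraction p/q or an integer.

planetary set (40T centre, 28T on arm, 96T internal) — Willis relation
superposition row 1 [locked train]: every member turns x
row 2 — arm fixed, fixed-axis ratios: sun y, ring −(40/96)·y, arm 0
boundary: total ω_ring = x − (40/96)·y = 0 and total ω_arm = x = 1  ⇒  y = 12/5, x = 1
row 2 ring = −(40/96)·12/5 = -1
totals (row 1 + row 2): sun 1 + 12/5 = 17/5, ring 1 + (-1) = 0, arm 1 + 0 = 1
asked cell (row2, sun) = 12/5

row1: w_G1=1 w_G3=1 w_R=1
row2: w_G1=12/5 w_G3=-1 w_R=0
total: w_G1=17/5 w_G3=0 w_R=1
asked value: 12/5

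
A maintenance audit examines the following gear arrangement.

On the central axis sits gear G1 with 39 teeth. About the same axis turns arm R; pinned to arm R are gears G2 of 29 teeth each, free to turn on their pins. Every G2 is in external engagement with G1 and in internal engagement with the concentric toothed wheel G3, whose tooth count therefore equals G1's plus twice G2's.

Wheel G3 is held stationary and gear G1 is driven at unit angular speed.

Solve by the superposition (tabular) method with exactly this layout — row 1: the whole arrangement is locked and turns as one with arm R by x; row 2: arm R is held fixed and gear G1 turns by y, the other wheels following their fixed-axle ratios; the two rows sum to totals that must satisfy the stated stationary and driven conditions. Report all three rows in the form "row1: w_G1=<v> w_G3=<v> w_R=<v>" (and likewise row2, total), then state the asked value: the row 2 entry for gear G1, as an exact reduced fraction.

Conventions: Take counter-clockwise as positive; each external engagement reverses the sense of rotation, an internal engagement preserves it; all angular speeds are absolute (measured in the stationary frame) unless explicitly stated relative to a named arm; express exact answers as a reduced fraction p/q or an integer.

row1: w_G1=39/136 w_G3=39/136 w_R=39/136
row2: w_G1=97/136 w_G3=-39/136 w_R=0
total: w_G1=1 w_G3=0 w_R=39/136
asked value: 97/136

topology: planetary set — G1 39T / G2 29T / G3 97T, arm = carrier (Willis)
row 1 (train locked, turned with arm): all members turn x
row 2 (arm held, sun turns y): ω_ring = −(39/97)·y, ω_arm = 0
boundary: total ω_ring = x − (39/97)·y = 0 and total ω_sun = x + y = 1  ⇒  y = 97/136, x = 39/136
row 2 ring = −(39/97)·97/136 = -39/136
totals (row 1 + row 2): sun 39/136 + 97/136 = 1, ring 39/136 + (-39/136) = 0, arm 39/136 + 0 = 39/136
asked cell (row2, sun) = 97/136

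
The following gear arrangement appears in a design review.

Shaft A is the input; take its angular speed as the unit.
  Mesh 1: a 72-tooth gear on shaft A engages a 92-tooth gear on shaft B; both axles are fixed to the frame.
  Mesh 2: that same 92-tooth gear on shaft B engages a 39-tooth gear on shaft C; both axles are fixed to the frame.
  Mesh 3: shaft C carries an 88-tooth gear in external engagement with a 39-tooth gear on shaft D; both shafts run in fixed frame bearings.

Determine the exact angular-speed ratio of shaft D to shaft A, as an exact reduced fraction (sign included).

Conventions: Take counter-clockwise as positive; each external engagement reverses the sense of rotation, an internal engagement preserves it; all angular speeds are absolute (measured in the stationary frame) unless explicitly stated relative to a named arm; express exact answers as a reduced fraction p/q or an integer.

-704/169

class = fixed-axis compound train [3 meshes; 3 ratios multiply, 3 sense flips]
mesh 1 [72T→92T]: running ratio 18/23, sense −
mesh 2 [92T→39T]: running ratio 24/13, sense +
mesh 3 [88T→39T]: running ratio 704/169, sense −
ω_out/ω_in = -704/169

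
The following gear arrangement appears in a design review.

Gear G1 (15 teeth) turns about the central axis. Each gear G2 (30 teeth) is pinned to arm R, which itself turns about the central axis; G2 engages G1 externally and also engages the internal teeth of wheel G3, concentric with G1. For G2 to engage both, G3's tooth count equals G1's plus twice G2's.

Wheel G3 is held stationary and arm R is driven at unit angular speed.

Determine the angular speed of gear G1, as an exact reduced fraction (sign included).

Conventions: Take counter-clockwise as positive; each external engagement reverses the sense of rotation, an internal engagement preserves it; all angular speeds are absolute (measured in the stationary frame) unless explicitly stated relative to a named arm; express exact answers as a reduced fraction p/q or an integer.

recognized (axles ride arm R): planetary set, 15/30/75 teeth
ring teeth: 15 + 2·30 = 75
15(ω_sun−ω_arm) = −75(ω_ring−ω_arm),  ω_ring = 0, ω_arm = 1
ω_sun = 1 − (75/15)(0−1) = 6
exact speed ratio = 6

6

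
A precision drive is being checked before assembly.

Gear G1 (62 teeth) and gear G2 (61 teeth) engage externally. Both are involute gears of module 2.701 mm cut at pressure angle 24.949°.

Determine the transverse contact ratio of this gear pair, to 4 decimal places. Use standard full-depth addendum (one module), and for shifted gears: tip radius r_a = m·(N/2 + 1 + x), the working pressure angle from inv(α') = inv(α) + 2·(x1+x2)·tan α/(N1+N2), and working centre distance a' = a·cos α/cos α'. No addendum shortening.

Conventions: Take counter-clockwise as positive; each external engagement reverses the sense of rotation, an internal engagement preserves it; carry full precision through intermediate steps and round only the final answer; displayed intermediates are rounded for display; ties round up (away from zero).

1.5583

recognized (one external pair, fixed centres): single-mesh tooth geometry, m = 2.701, N1 = 62, N2 = 61
base radii: r_b1 = 75.917525, r_b2 = 74.693049
tip radii: r_a1 = 86.432000, r_a2 = 85.081500
no profile shift: α' = α, a' = a
action lengths: √(r_a1²−r_b1²) = 41.316098, √(r_a2²−r_b2²) = 40.740767
base pitch p_b = π·m·cos α = 7.693611
CR = (41.316098 + 40.740767 − 166.111500·sin 24.94900°)/7.693611 = 1.558325
contact ratio ≈ 1.5583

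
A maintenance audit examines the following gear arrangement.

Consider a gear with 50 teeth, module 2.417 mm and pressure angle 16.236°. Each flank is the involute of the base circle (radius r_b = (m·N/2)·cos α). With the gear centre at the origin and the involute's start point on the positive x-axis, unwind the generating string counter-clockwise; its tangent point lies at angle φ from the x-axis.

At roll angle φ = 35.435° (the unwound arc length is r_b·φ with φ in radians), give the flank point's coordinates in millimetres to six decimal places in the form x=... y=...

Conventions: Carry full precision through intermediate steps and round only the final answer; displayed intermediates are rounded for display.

recognized (one wheel, involute flank): single-mesh tooth geometry, m = 2.417, N = 50
pitch radius r_p = m·N/2 = 2.417·50/2 = 60.425000
base radius r_b = r_p·cos α = 60.425000·cos 16.236° = 58.015142
roll angle φ = 35.435° = 0.61845742 rad
x = r_b·(cos φ + φ·sin φ) = 68.071627
y = r_b·(sin φ − φ·cos φ) = 4.401963

x=68.071627 y=4.401963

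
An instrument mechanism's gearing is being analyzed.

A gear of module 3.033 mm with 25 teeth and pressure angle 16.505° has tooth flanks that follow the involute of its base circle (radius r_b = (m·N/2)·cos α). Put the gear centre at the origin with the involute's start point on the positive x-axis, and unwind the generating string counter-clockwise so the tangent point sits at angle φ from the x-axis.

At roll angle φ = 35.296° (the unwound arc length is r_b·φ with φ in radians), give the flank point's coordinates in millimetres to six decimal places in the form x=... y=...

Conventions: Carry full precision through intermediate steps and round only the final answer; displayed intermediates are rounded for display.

x=42.606976 y=2.726615

single-mesh involute tooth geometry (25T wheel at module 3.033)
pitch radius r_p = m·N/2 = 3.033·25/2 = 37.912500
base radius r_b = r_p·cos α = 37.912500·cos 16.505° = 36.350313
roll angle φ = 35.296° = 0.61603141 rad
x = r_b·(cos φ + φ·sin φ) = 42.606976
y = r_b·(sin φ − φ·cos φ) = 2.726615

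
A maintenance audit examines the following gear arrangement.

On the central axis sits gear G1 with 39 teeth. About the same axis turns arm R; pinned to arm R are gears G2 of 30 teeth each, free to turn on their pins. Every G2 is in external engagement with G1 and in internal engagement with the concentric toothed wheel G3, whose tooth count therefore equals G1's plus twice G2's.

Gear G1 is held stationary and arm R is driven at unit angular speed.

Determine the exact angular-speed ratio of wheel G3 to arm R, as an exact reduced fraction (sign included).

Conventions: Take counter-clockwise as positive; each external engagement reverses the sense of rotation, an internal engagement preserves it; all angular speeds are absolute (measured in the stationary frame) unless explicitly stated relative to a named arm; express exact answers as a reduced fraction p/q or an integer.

46/33

planetary set (39T centre, 30T on arm, 99T internal) — Willis relation
ring teeth: 39 + 2·30 = 99
39(ω_sun−ω_arm) = −99(ω_ring−ω_arm),  ω_sun = 0, ω_arm = 1
ω_ring = 1 − (39/99)(0−1) = 46/33
ω_out/ω_in = 46/33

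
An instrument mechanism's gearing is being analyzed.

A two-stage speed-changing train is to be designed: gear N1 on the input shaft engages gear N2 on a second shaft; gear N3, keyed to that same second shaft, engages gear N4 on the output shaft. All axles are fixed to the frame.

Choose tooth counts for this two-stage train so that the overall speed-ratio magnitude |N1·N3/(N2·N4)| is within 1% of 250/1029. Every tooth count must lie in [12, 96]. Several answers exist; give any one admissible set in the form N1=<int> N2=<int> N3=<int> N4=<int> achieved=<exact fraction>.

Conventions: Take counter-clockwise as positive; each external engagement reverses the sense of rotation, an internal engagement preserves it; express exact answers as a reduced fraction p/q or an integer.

2-stage fixed-axis compound train for ratio 250/1029
target = 250/1029 in lowest terms: an exact hit needs N1·N3 = k·250 and N2·N4 = k·1029 for one integer k, every count in [12, 96]; additionally prefer no 1:1 stage (N1 ≠ N2, N3 ≠ N4)
k = 1: no 1:1-free in-range split of k·250 and k·1029 into factor pairs; take k = 2
k = 2: N1·N3 = 500 = 20·25, N2·N4 = 2058 = 42·49
achieved = 20·25/(42·49) = 250/1029; |achieved − target| = 0 ≤ 5/2058 ✓

N1=20 N2=42 N3=25 N4=49 achieved=250/1029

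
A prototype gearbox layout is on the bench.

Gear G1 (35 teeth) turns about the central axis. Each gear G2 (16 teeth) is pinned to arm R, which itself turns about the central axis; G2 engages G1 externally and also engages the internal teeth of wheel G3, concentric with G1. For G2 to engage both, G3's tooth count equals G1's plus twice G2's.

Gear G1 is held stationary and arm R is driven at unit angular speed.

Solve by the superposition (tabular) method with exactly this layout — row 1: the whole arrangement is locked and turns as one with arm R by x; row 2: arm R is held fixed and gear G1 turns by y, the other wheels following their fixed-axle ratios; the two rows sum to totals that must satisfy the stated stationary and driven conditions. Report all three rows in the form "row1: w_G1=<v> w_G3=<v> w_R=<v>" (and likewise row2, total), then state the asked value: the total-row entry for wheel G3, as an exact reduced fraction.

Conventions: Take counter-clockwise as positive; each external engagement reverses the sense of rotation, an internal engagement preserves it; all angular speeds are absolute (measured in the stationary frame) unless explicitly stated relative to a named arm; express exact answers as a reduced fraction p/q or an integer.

row1: w_G1=1 w_G3=1 w_R=1
row2: w_G1=-1 w_G3=35/67 w_R=0
total: w_G1=0 w_G3=102/67 w_R=1
asked value: 102/67

topology: planetary set — G1 35T / G2 16T / G3 67T, arm = carrier (Willis)
row 1 (train locked, turned with arm): all members turn x
superposition row 2 [arm held]: sun y, ring −(35/67)·y, arm 0
boundary: total ω_sun = x + y = 0 and total ω_arm = x = 1  ⇒  y = -1, x = 1
row 2 ring = −(35/67)·(-1) = 35/67
totals (row 1 + row 2): sun 1 + (-1) = 0, ring 1 + 35/67 = 102/67, arm 1 + 0 = 1
asked cell (total, ring) = 102/67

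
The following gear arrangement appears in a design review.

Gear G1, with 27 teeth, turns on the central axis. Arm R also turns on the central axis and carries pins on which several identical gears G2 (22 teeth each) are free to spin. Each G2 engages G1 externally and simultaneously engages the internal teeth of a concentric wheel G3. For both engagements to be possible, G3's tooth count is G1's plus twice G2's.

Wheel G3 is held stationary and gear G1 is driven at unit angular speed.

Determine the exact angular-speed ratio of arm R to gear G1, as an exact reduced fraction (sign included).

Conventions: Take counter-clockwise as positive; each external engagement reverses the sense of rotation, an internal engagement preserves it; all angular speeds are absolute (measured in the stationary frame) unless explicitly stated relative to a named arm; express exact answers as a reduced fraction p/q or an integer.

class = planetary set [G3 = 27+2·22 = 71; Willis about the carrier]
ring teeth: 27 + 2·22 = 71
27(ω_sun−ω_arm) = −71(ω_ring−ω_arm),  ω_ring = 0, ω_sun = 1
27(1−ω_arm) = −71(0−ω_arm)  ⇒  98·ω_arm = 27  ⇒  ω_arm = 27/98
ω_out/ω_in = 27/98

27/98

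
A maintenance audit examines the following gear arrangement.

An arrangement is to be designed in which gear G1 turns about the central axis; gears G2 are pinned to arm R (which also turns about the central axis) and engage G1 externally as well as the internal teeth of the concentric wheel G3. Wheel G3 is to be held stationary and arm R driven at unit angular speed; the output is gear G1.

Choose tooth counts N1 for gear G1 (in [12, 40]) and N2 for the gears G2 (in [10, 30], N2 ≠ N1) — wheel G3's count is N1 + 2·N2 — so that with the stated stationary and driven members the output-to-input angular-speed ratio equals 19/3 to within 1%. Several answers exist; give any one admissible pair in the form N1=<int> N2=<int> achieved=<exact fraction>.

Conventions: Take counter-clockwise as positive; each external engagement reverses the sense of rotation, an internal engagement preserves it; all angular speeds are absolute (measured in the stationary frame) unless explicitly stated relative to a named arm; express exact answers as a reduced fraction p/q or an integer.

topology: planetary set — design target 19/3, arm = carrier (Willis)
Willis with ω_ring = 0: ω_sun/ω_arm = (N1+N3)/N1; set equal to 19/3  ⇒  N3/N1 = 19/3 − 1 = 16/3
N3 = N1 + 2·N2  ⇒  N2/N1 = (N3/N1 − 1)/2 = (16/3 − 1)/2 = 13/6
smallest multiple with N1 ≥ 12 and N2 ≥ 10: k = 2  ⇒  N1 = 2·6 = 12, N2 = 2·13 = 26 (N1 ≤ 40, N2 ≤ 30, N2 ≠ N1 ✓), N3 = 12 + 2·26 = 64
check: (N1+N3)/N1 with N1 = 12, N3 = 64 gives 19/3; |achieved − target| = 0 ≤ 19/300 ✓

N1=12 N2=26 achieved=19/3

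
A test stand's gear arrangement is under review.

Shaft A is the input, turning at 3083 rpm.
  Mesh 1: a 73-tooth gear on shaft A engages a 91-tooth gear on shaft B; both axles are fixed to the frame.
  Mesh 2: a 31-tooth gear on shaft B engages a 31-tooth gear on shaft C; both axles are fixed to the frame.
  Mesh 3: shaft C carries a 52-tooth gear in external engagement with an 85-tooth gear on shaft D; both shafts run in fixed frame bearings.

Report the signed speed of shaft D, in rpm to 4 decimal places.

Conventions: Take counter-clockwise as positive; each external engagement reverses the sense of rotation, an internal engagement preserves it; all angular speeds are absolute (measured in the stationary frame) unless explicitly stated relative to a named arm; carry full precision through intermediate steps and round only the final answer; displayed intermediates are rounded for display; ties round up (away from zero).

-1513.0017 rpm

3-mesh fixed-axis compound train (all bearings frame-fixed)
mesh 1 [73T→91T]: ω = 3083.0000×73/91 = 2473.1758 rpm, sense flips to −
mesh 2 [31T→31T]: ω = 2473.1758×31/31 = 2473.1758 rpm, sense flips to +
mesh 3 [52T→85T]: ω = 2473.1758×52/85 = 1513.0017 rpm, sense flips to −
signed output speed = -1513.0017 rpm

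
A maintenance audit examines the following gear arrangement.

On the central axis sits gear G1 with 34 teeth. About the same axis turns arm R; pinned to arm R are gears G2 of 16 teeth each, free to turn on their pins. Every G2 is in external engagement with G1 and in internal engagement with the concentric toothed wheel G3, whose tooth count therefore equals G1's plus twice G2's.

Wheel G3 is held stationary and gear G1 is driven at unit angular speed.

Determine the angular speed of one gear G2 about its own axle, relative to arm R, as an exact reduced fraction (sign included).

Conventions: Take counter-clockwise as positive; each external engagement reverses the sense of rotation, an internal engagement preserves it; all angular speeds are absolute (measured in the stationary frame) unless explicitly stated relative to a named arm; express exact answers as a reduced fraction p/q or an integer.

-561/400

planetary set (34T centre, 16T on arm, 66T internal) — Willis relation
ring teeth: 34 + 2·16 = 66
34(ω_sun−ω_arm) = −66(ω_ring−ω_arm),  ω_ring = 0, ω_sun = 1
34(1−ω_arm) = −66(0−ω_arm)  ⇒  100·ω_arm = 34  ⇒  ω_arm = 17/50
sun–planet mesh: 34·(1−17/50) = −16·(ω_p−ω_arm)  ⇒  ω_p−ω_arm = -561/400
exact speed ratio = -561/400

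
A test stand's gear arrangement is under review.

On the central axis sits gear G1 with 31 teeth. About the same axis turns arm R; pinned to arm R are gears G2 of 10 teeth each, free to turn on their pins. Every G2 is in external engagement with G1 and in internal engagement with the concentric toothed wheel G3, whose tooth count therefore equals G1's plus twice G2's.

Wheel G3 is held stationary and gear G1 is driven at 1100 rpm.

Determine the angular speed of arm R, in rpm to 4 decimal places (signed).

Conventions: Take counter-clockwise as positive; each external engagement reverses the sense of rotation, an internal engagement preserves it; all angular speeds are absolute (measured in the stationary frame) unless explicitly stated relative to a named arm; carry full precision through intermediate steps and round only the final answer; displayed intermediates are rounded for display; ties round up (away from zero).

+415.8537 rpm

recognized (axles ride arm R): planetary set, 31/10/51 teeth
normalise by the input: solve with ω_sun = 1, then scale by 1100 rpm
ring teeth: 31 + 2·10 = 51
31(ω_sun−ω_arm) = −51(ω_ring−ω_arm),  ω_ring = 0, ω_sun = 1
31(1−ω_arm) = −51(0−ω_arm)  ⇒  82·ω_arm = 31  ⇒  ω_arm = 31/82
scale: ω_arm = 31/82 × 1100 rpm = +415.8537 rpm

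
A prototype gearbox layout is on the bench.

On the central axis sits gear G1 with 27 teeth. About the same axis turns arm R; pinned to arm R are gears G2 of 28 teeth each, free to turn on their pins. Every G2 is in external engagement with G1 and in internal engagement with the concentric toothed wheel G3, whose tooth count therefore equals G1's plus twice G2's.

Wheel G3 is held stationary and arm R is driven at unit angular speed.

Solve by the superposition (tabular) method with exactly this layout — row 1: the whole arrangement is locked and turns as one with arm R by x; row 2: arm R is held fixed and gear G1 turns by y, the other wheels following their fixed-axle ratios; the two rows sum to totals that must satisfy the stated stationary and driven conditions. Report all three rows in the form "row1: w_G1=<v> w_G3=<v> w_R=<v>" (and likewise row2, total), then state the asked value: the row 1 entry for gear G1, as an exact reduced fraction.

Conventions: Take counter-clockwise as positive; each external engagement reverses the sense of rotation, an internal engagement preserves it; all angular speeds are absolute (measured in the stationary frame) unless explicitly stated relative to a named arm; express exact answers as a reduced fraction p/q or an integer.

row1: w_G1=1 w_G3=1 w_R=1
row2: w_G1=83/27 w_G3=-1 w_R=0
total: w_G1=110/27 w_G3=0 w_R=1
asked value: 1

class = planetary set [G3 = 27+2·28 = 83; Willis about the carrier]
row 1 — lock + rotate with arm: ω_sun = ω_ring = ω_arm = x
row 2 (arm held, sun turns y): ω_ring = −(27/83)·y, ω_arm = 0
boundary: total ω_ring = x − (27/83)·y = 0 and total ω_arm = x = 1  ⇒  y = 83/27, x = 1
row 2 ring = −(27/83)·83/27 = -1
totals (row 1 + row 2): sun 1 + 83/27 = 110/27, ring 1 + (-1) = 0, arm 1 + 0 = 1
asked cell (row1, sun) = 1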